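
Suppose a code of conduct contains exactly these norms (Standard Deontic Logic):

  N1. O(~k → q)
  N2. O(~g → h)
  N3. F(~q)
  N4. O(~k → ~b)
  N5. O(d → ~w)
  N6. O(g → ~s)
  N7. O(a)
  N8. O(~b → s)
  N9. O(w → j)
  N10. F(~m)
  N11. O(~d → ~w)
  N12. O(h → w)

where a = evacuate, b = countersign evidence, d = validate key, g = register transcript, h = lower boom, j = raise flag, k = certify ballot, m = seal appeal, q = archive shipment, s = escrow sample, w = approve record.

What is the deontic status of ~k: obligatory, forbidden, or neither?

Forbidden

Premises 11 and 5 cover both cases: O(~d → ~w) and O(d → ~w). Since ~d ∨ d is a tautology, O(~w) follows.
Premise 12 is O(h → w); contrapositively O(~w → ~h). Since O(~w) holds, K gives O(~h).
The contrapositive of premise 2 (O(~g → h)) is O(~h → g), and O(~h) is already established, so O(g).
With premise 6, O(g → ~s), the K-axiom yields O(~s).
Premise 8 is O(~b → s); contrapositively O(~s → b). Since O(~s) holds, K gives O(b).
Premise 4 is O(~k → ~b); contrapositively O(b → k). Since O(b) holds, K gives O(k).
Premises 1, 3, 7, 9, 10 do not contribute to this derivation.
Thus O(k), which is F(~k): ~k is forbidden.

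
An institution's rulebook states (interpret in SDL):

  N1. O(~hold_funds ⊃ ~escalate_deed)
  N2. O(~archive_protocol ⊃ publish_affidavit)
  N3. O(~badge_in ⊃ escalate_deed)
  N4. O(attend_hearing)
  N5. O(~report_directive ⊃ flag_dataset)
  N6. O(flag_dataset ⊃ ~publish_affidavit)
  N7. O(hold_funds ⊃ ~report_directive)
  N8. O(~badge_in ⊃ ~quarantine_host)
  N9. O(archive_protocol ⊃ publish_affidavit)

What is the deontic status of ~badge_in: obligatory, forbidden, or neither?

Premises 9 and 2 cover both cases: O(archive_protocol ⊃ publish_affidavit) and O(~archive_protocol ⊃ publish_affidavit). Since archive_protocol ∨ ~archive_protocol is a tautology, O(publish_affidavit) follows.
Premise 6 is O(flag_dataset ⊃ ~publish_affidavit); contrapositively O(publish_affidavit ⊃ ~flag_dataset). Since O(publish_affidavit) holds, K gives O(~flag_dataset).
Premise 5 is O(~report_directive ⊃ flag_dataset); contrapositively O(~flag_dataset ⊃ report_directive). Since O(~flag_dataset) holds, K gives O(report_directive).
Premise 7, O(hold_funds ⊃ ~report_directive), contraposes to O(report_directive ⊃ ~hold_funds); with O(report_directive) we get O(~hold_funds).
With premise 1, O(~hold_funds ⊃ ~escalate_deed), the K-axiom yields O(~escalate_deed).
Premise 3 is O(~badge_in ⊃ escalate_deed); contrapositively O(~escalate_deed ⊃ badge_in). Since O(~escalate_deed) holds, K gives O(badge_in).
Premises 4, 8 do not contribute to this derivation.
Thus O(badge_in), which is F(~badge_in): ~badge_in is forbidden.

Forbidden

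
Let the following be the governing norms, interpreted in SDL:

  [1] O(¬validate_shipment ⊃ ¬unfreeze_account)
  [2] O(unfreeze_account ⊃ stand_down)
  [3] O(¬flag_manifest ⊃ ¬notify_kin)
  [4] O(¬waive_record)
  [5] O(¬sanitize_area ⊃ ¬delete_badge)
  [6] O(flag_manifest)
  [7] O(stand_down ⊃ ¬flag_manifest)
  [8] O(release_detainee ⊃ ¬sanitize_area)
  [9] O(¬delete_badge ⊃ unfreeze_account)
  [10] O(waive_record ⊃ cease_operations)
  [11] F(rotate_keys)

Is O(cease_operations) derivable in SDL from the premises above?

No

Premise 10 is O(waive_record ⊃ cease_operations), but O(waive_record) is not derivable from the premises, so it does not yield O(cease_operations).
No other premise forces O(cease_operations). An ideal world satisfying every premise can still have cease_operations false, so O(cease_operations) is not derivable.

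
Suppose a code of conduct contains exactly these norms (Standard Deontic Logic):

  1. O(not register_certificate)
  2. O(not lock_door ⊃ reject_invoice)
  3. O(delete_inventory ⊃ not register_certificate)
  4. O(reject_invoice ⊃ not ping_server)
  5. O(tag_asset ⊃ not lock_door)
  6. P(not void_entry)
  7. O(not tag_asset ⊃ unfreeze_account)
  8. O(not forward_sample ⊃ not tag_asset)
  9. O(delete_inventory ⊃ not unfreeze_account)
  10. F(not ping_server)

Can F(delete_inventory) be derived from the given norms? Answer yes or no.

Premise 10 is F(not ping_server), i.e. O(ping_server).
Premise 4, O(reject_invoice ⊃ not ping_server), contraposes to O(ping_server ⊃ not reject_invoice); with O(ping_server) we get O(not reject_invoice).
Premise 2 is O(not lock_door ⊃ reject_invoice); contrapositively O(not reject_invoice ⊃ lock_door). Since O(not reject_invoice) holds, K gives O(lock_door).
Premise 5 is O(tag_asset ⊃ not lock_door); contrapositively O(lock_door ⊃ not tag_asset). Since O(lock_door) holds, K gives O(not tag_asset).
With premise 7, O(not tag_asset ⊃ unfreeze_account), the K-axiom yields O(unfreeze_account).
Premise 9 is O(delete_inventory ⊃ not unfreeze_account); contrapositively O(unfreeze_account ⊃ not delete_inventory). Since O(unfreeze_account) holds, K gives O(not delete_inventory).
Premises 1, 3, 6, 8 do not contribute to this derivation.
So O(not delete_inventory) holds, i.e. F(delete_inventory). The claim follows.

Yes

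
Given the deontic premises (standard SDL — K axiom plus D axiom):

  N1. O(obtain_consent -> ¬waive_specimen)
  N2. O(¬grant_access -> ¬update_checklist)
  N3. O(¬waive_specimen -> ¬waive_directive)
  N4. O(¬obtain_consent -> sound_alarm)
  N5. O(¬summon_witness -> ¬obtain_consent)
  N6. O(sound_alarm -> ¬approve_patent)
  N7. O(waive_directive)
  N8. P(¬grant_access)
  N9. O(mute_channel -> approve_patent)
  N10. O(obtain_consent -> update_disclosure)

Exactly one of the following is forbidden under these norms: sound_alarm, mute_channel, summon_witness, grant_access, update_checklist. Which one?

Premise 7 gives O(waive_directive).
Premise 3, O(¬waive_specimen -> ¬waive_directive), contraposes to O(waive_directive -> waive_specimen); with O(waive_directive) we get O(waive_specimen).
Premise 1, O(obtain_consent -> ¬waive_specimen), contraposes to O(waive_specimen -> ¬obtain_consent); with O(waive_specimen) we get O(¬obtain_consent).
Premise 4 is O(¬obtain_consent -> sound_alarm); since O(¬obtain_consent), deontic closure gives O(sound_alarm).
With premise 6, O(sound_alarm -> ¬approve_patent), the K-axiom yields O(¬approve_patent).
Premise 9, O(mute_channel -> approve_patent), contraposes to O(¬approve_patent -> ¬mute_channel); with O(¬approve_patent) we get O(¬mute_channel).
So O(¬mute_channel) holds, i.e. mute_channel is forbidden. None of the other listed options is forbidden under the premises.

mute_channel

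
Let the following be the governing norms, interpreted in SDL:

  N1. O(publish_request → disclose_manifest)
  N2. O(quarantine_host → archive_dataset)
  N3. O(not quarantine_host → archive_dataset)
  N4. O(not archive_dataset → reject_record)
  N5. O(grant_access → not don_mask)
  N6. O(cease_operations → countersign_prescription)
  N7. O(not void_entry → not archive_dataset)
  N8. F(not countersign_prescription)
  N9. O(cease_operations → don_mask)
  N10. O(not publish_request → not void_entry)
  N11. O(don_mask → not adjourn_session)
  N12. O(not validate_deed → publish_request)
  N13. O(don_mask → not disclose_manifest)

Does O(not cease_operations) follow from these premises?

By case analysis on quarantine_host: premise 2 gives O(quarantine_host → archive_dataset) and premise 3 gives O(not quarantine_host → archive_dataset), so O(archive_dataset) either way.
The contrapositive of premise 7 (O(not void_entry → not archive_dataset)) is O(archive_dataset → void_entry), and O(archive_dataset) is already established, so O(void_entry).
Premise 10, O(not publish_request → not void_entry), contraposes to O(void_entry → publish_request); with O(void_entry) we get O(publish_request).
Applying K to premise 1 (O(publish_request → disclose_manifest)) and O(publish_request) yields O(disclose_manifest).
Premise 13, O(don_mask → not disclose_manifest), contraposes to O(disclose_manifest → not don_mask); with O(disclose_manifest) we get O(not don_mask).
Premise 9 is O(cease_operations → don_mask); contrapositively O(not don_mask → not cease_operations). Since O(not don_mask) holds, K gives O(not cease_operations).
Premises 4, 5, 6, 8, 11, 12 do not contribute to this derivation.
So O(not cease_operations) follows.

Yes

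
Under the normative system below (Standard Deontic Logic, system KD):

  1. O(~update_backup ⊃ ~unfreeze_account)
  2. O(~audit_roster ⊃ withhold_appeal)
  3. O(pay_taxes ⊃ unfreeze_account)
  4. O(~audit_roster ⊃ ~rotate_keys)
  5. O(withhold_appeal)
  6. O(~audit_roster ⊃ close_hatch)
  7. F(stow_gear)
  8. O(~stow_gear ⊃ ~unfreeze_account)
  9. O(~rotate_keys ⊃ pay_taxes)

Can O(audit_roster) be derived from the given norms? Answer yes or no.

Yes

Premise 7, F(stow_gear), is equivalent to O(~stow_gear).
Applying K to premise 8 (O(~stow_gear ⊃ ~unfreeze_account)) and O(~stow_gear) yields O(~unfreeze_account).
Premise 3, O(pay_taxes ⊃ unfreeze_account), contraposes to O(~unfreeze_account ⊃ ~pay_taxes); with O(~unfreeze_account) we get O(~pay_taxes).
Premise 9, O(~rotate_keys ⊃ pay_taxes), contraposes to O(~pay_taxes ⊃ rotate_keys); with O(~pay_taxes) we get O(rotate_keys).
Premise 4 is O(~audit_roster ⊃ ~rotate_keys); contrapositively O(rotate_keys ⊃ audit_roster). Since O(rotate_keys) holds, K gives O(audit_roster).
Premises 1, 2, 5, 6 do not contribute to this derivation.
So O(audit_roster) follows.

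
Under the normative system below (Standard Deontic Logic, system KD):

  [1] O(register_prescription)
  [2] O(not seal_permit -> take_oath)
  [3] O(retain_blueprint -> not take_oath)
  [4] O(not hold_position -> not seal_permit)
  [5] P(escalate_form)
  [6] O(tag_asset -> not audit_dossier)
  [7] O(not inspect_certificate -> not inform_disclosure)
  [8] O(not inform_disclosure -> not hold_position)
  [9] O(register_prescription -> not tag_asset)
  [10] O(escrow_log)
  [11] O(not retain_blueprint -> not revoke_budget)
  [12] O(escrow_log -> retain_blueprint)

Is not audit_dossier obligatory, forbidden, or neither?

Premise 6 is O(tag_asset -> not audit_dossier), but O(tag_asset) is not derivable from the premises, so it does not yield O(not audit_dossier).
No premise or chain of K-axiom applications forces O(not audit_dossier), and none forces O(audit_dossier). So not audit_dossier is neither obligatory nor forbidden under these norms.

Neither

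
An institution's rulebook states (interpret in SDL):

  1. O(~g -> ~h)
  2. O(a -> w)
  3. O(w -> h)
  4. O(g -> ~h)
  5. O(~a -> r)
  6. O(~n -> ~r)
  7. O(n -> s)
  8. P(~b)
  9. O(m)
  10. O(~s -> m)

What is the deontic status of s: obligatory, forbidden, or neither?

Obligatory

Premises 1 and 4 cover both cases: O(~g -> ~h) and O(g -> ~h). Since ~g ∨ g is a tautology, O(~h) follows.
Premise 3 is O(w -> h); contrapositively O(~h -> ~w). Since O(~h) holds, K gives O(~w).
Premise 2 is O(a -> w); contrapositively O(~w -> ~a). Since O(~w) holds, K gives O(~a).
Premise 5 is O(~a -> r); since O(~a), deontic closure gives O(r).
Premise 6, O(~n -> ~r), contraposes to O(r -> n); with O(r) we get O(n).
With premise 7, O(n -> s), the K-axiom yields O(s).
Premises 8, 9, 10 do not contribute to this derivation.
Hence s is obligatory.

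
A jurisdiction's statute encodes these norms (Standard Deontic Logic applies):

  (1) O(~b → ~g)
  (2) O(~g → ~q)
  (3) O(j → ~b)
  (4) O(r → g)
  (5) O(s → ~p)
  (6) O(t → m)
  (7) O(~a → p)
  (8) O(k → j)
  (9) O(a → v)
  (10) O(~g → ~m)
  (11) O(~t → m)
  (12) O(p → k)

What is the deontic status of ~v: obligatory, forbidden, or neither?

Premises 11 and 6 are O(~t → m) and O(t → m); every ideal world satisfies ~t or t, so in either case m holds — hence O(m).
Premise 10, O(~g → ~m), contraposes to O(m → g); with O(m) we get O(g).
The contrapositive of premise 1 (O(~b → ~g)) is O(g → b), and O(g) is already established, so O(b).
Premise 3 is O(j → ~b); contrapositively O(b → ~j). Since O(b) holds, K gives O(~j).
Premise 8, O(k → j), contraposes to O(~j → ~k); with O(~j) we get O(~k).
The contrapositive of premise 12 (O(p → k)) is O(~k → ~p), and O(~k) is already established, so O(~p).
Premise 7 is O(~a → p); contrapositively O(~p → a). Since O(~p) holds, K gives O(a).
Premise 9 is O(a → v); since O(a), deontic closure gives O(v).
Premises 2, 4, 5 do not contribute to this derivation.
Thus O(v), which is F(~v): ~v is forbidden.

Forbidden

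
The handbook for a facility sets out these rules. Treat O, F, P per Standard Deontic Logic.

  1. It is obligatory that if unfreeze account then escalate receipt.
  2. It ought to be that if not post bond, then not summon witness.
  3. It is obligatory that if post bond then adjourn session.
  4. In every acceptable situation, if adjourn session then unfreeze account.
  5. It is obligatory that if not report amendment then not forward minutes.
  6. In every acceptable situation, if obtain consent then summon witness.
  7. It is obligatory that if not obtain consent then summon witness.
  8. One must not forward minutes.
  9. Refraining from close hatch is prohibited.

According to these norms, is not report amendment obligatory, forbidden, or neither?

Premise 5 is O(¬report_amendment → ¬forward_minutes); even if O(¬forward_minutes) held, inferring O(¬report_amendment) would be affirming the consequent — invalid.
No premise or chain of K-axiom applications forces O(¬report_amendment), and none forces O(report_amendment). So ¬report_amendment is neither obligatory nor forbidden under these norms.

Neither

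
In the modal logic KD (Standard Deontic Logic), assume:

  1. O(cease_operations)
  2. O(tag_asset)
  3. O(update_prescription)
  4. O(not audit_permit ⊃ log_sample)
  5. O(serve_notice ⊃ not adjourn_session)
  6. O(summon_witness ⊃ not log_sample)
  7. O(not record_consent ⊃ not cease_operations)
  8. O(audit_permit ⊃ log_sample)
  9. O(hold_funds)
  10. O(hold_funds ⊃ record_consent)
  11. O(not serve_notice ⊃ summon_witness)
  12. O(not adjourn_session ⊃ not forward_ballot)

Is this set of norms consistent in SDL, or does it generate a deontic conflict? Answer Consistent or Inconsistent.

Consistent

Premise 7 is O(not record_consent ⊃ not cease_operations), but O(not record_consent) is not derivable from the premises, so it does not yield O(not cease_operations).
So O(not cease_operations) is not derivable, and the apparent clash with O(cease_operations) does not arise.
A world satisfying every obligation exists (e.g. adjourn_session=false, audit_permit=false, cease_operations=true, forward_ballot=false, hold_funds=true, log_sample=true, record_consent=true, serve_notice=true, summon_witness=false, tag_asset=true, update_prescription=true); no atom is both obligatory and forbidden, so the set is consistent.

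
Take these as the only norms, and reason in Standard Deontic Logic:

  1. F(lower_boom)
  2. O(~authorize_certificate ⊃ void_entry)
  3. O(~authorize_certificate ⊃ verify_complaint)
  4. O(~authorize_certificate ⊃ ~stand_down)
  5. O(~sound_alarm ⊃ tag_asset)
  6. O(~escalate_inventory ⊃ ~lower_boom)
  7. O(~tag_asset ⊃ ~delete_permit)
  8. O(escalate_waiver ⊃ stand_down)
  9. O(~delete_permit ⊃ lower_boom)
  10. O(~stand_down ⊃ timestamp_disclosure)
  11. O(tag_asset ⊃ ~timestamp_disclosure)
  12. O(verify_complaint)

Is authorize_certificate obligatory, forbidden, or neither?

Premise 1 is F(lower_boom), i.e. O(~lower_boom).
The contrapositive of premise 9 (O(~delete_permit ⊃ lower_boom)) is O(~lower_boom ⊃ delete_permit), and O(~lower_boom) is already established, so O(delete_permit).
Premise 7 is O(~tag_asset ⊃ ~delete_permit); contrapositively O(delete_permit ⊃ tag_asset). Since O(delete_permit) holds, K gives O(tag_asset).
Applying K to premise 11 (O(tag_asset ⊃ ~timestamp_disclosure)) and O(tag_asset) yields O(~timestamp_disclosure).
Premise 10 is O(~stand_down ⊃ timestamp_disclosure); contrapositively O(~timestamp_disclosure ⊃ stand_down). Since O(~timestamp_disclosure) holds, K gives O(stand_down).
Premise 4, O(~authorize_certificate ⊃ ~stand_down), contraposes to O(stand_down ⊃ authorize_certificate); with O(stand_down) we get O(authorize_certificate).
Premises 2, 3, 5, 6, 8, 12 do not contribute to this derivation.
Hence authorize_certificate is obligatory.

Obligatory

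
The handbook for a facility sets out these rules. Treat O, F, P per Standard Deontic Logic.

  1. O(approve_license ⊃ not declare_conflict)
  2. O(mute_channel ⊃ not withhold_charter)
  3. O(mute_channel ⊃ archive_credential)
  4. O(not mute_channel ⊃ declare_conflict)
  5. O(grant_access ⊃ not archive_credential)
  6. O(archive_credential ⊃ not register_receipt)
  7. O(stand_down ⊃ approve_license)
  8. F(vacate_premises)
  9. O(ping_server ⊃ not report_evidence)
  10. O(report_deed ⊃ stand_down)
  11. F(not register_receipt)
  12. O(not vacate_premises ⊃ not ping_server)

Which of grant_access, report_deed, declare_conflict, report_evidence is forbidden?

report_deed

Premise 11, F(not register_receipt), is equivalent to O(register_receipt).
Premise 6, O(archive_credential ⊃ not register_receipt), contraposes to O(register_receipt ⊃ not archive_credential); with O(register_receipt) we get O(not archive_credential).
Premise 3, O(mute_channel ⊃ archive_credential), contraposes to O(not archive_credential ⊃ not mute_channel); with O(not archive_credential) we get O(not mute_channel).
Premise 4 is O(not mute_channel ⊃ declare_conflict); since O(not mute_channel), deontic closure gives O(declare_conflict).
Premise 1, O(approve_license ⊃ not declare_conflict), contraposes to O(declare_conflict ⊃ not approve_license); with O(declare_conflict) we get O(not approve_license).
Premise 7, O(stand_down ⊃ approve_license), contraposes to O(not approve_license ⊃ not stand_down); with O(not approve_license) we get O(not stand_down).
Premise 10 is O(report_deed ⊃ stand_down); contrapositively O(not stand_down ⊃ not report_deed). Since O(not stand_down) holds, K gives O(not report_deed).
So O(not report_deed) holds, i.e. report_deed is forbidden. None of the other listed options is forbidden under the premises.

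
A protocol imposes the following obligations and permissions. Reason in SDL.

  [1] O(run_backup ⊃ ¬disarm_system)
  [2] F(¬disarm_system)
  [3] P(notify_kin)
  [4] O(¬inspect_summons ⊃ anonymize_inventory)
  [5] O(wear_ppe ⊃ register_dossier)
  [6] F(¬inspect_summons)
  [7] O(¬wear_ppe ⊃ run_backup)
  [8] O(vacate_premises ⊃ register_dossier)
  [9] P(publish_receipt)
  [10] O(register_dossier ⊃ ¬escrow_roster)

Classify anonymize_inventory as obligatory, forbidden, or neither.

Premise 4 is O(¬inspect_summons ⊃ anonymize_inventory), but O(¬inspect_summons) is not derivable from the premises, so it does not yield O(anonymize_inventory).
No premise or chain of K-axiom applications forces O(anonymize_inventory), and none forces O(¬anonymize_inventory). So anonymize_inventory is neither obligatory nor forbidden under these norms.

Neither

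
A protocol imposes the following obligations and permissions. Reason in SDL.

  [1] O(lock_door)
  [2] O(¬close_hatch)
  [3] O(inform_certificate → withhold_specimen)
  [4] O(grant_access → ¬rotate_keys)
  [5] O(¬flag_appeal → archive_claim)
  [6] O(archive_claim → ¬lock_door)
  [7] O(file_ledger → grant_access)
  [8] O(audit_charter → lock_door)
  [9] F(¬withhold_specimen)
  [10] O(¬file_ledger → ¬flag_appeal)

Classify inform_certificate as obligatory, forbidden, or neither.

Neither

Premise 3 is O(inform_certificate → withhold_specimen); even if O(withhold_specimen) held, inferring O(inform_certificate) would be affirming the consequent — invalid.
No premise or chain of K-axiom applications forces O(inform_certificate), and none forces O(¬inform_certificate). So inform_certificate is neither obligatory nor forbidden under these norms.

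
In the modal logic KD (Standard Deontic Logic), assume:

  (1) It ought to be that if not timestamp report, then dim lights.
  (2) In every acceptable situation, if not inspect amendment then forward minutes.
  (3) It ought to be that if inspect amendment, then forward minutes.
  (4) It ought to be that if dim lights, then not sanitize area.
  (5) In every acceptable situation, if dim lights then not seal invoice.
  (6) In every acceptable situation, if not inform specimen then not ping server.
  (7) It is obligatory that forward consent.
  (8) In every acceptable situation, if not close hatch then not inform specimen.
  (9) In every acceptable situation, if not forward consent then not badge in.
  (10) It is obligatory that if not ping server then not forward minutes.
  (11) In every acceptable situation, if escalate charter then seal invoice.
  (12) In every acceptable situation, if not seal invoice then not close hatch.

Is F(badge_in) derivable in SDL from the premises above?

Premise 9 is O(¬forward_consent → ¬badge_in), but O(¬forward_consent) is not derivable from the premises, so it does not yield O(¬badge_in).
No other premise forces O(¬badge_in). An ideal world satisfying every premise can still have badge_in true, so F(badge_in) is not derivable.

No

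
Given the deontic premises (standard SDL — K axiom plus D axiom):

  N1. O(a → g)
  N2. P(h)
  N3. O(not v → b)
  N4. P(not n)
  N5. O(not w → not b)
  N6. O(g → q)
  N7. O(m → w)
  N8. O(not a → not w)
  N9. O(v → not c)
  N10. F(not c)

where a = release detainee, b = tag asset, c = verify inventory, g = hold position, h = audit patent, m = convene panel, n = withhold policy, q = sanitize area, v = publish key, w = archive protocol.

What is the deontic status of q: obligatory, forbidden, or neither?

Obligatory

Premise 10, F(not c), is equivalent to O(c).
The contrapositive of premise 9 (O(v → not c)) is O(c → not v), and O(c) is already established, so O(not v).
With premise 3, O(not v → b), the K-axiom yields O(b).
Premise 5 is O(not w → not b); contrapositively O(b → w). Since O(b) holds, K gives O(w).
Premise 8, O(not a → not w), contraposes to O(w → a); with O(w) we get O(a).
From O(a) and premise 1, O(a → g), we obtain O(g).
With premise 6, O(g → q), the K-axiom yields O(q).
Premises 2, 4, 7 do not contribute to this derivation.
Hence q is obligatory.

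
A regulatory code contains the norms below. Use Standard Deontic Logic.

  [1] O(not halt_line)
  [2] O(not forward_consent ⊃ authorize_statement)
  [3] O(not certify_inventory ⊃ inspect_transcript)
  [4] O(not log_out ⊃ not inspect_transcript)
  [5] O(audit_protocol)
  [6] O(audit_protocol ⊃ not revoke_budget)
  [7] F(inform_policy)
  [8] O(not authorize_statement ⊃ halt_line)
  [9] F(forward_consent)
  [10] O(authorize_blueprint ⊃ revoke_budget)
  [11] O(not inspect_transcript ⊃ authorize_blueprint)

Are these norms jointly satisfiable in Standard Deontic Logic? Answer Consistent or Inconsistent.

Premise 8 is O(not authorize_statement ⊃ halt_line), but O(not authorize_statement) is not derivable from the premises, so it does not yield O(halt_line).
So O(halt_line) is not derivable, and the apparent clash with O(not halt_line) does not arise.
A world satisfying every obligation exists (e.g. audit_protocol=true, authorize_blueprint=false, authorize_statement=true, certify_inventory=false, forward_consent=false, halt_line=false, inform_policy=false, inspect_transcript=true, log_out=true, revoke_budget=false); no atom is both obligatory and forbidden, so the set is consistent.

Consistent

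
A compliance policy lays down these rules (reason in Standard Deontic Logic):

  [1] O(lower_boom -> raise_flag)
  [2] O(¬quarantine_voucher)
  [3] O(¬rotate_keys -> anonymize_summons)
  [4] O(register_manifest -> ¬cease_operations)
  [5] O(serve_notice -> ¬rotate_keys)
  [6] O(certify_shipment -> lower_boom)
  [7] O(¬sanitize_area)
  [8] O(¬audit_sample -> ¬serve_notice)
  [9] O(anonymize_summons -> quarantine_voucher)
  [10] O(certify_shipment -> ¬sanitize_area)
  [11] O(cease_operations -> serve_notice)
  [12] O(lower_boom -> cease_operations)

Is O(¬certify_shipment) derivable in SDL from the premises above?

Yes

Premise 2 gives O(¬quarantine_voucher).
Premise 9, O(anonymize_summons -> quarantine_voucher), contraposes to O(¬quarantine_voucher -> ¬anonymize_summons); with O(¬quarantine_voucher) we get O(¬anonymize_summons).
Premise 3 is O(¬rotate_keys -> anonymize_summons); contrapositively O(¬anonymize_summons -> rotate_keys). Since O(¬anonymize_summons) holds, K gives O(rotate_keys).
Premise 5 is O(serve_notice -> ¬rotate_keys); contrapositively O(rotate_keys -> ¬serve_notice). Since O(rotate_keys) holds, K gives O(¬serve_notice).
Premise 11, O(cease_operations -> serve_notice), contraposes to O(¬serve_notice -> ¬cease_operations); with O(¬serve_notice) we get O(¬cease_operations).
Premise 12 is O(lower_boom -> cease_operations); contrapositively O(¬cease_operations -> ¬lower_boom). Since O(¬cease_operations) holds, K gives O(¬lower_boom).
Premise 6 is O(certify_shipment -> lower_boom); contrapositively O(¬lower_boom -> ¬certify_shipment). Since O(¬lower_boom) holds, K gives O(¬certify_shipment).
Premises 1, 4, 7, 8, 10 do not contribute to this derivation.
So O(¬certify_shipment) follows.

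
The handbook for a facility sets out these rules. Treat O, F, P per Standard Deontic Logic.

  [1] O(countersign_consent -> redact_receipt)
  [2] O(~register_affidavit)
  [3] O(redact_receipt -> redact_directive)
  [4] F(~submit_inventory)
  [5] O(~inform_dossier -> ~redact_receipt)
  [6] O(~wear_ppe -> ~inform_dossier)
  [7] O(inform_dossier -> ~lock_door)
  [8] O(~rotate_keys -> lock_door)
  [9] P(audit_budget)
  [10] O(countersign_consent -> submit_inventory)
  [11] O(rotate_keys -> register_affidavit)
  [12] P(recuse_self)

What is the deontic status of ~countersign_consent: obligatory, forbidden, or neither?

Premise 2 gives O(~register_affidavit).
Premise 11 is O(rotate_keys -> register_affidavit); contrapositively O(~register_affidavit -> ~rotate_keys). Since O(~register_affidavit) holds, K gives O(~rotate_keys).
With premise 8, O(~rotate_keys -> lock_door), the K-axiom yields O(lock_door).
The contrapositive of premise 7 (O(inform_dossier -> ~lock_door)) is O(lock_door -> ~inform_dossier), and O(lock_door) is already established, so O(~inform_dossier).
With premise 5, O(~inform_dossier -> ~redact_receipt), the K-axiom yields O(~redact_receipt).
Premise 1, O(countersign_consent -> redact_receipt), contraposes to O(~redact_receipt -> ~countersign_consent); with O(~redact_receipt) we get O(~countersign_consent).
Premises 3, 4, 6, 9, 10, 12 do not contribute to this derivation.
Hence ~countersign_consent is obligatory.

Obligatory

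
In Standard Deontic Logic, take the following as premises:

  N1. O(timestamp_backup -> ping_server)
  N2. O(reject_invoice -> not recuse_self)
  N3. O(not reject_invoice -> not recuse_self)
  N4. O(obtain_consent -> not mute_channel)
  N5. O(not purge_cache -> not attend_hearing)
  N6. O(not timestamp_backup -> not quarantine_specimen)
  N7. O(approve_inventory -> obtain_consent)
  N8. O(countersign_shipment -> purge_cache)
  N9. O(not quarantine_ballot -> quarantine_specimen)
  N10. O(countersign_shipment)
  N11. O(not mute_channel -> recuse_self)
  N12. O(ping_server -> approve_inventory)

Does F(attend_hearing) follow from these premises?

No

Premise 5 is O(not purge_cache -> not attend_hearing), but O(not purge_cache) is not derivable from the premises, so it does not yield O(not attend_hearing).
No other premise forces O(not attend_hearing). An ideal world satisfying every premise can still have attend_hearing true, so F(attend_hearing) is not derivable.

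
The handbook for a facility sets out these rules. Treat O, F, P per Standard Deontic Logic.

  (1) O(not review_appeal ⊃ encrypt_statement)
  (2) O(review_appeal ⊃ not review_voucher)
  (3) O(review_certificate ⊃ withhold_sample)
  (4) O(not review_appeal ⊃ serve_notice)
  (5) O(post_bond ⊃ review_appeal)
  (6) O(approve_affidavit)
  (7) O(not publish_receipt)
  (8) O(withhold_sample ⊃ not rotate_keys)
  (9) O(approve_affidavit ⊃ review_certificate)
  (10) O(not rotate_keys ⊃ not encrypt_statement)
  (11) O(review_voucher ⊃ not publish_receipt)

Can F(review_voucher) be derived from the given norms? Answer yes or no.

Premise 6 gives O(approve_affidavit).
With premise 9, O(approve_affidavit ⊃ review_certificate), the K-axiom yields O(review_certificate).
With premise 3, O(review_certificate ⊃ withhold_sample), the K-axiom yields O(withhold_sample).
With premise 8, O(withhold_sample ⊃ not rotate_keys), the K-axiom yields O(not rotate_keys).
With premise 10, O(not rotate_keys ⊃ not encrypt_statement), the K-axiom yields O(not encrypt_statement).
Premise 1 is O(not review_appeal ⊃ encrypt_statement); contrapositively O(not encrypt_statement ⊃ review_appeal). Since O(not encrypt_statement) holds, K gives O(review_appeal).
With premise 2, O(review_appeal ⊃ not review_voucher), the K-axiom yields O(not review_voucher).
Premises 4, 5, 7, 11 do not contribute to this derivation.
So O(not review_voucher) holds, i.e. F(review_voucher). The claim follows.

Yes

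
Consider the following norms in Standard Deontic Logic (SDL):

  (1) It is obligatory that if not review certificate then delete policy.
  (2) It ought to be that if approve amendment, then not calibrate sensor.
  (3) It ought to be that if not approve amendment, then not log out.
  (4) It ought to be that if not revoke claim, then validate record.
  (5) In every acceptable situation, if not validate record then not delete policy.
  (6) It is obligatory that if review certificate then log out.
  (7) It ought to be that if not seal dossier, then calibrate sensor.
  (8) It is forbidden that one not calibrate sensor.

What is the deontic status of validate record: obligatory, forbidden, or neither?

Obligatory

Premise 8, F(¬calibrate_sensor), is equivalent to O(calibrate_sensor).
Premise 2, O(approve_amendment → ¬calibrate_sensor), contraposes to O(calibrate_sensor → ¬approve_amendment); with O(calibrate_sensor) we get O(¬approve_amendment).
Premise 3 is O(¬approve_amendment → ¬log_out); since O(¬approve_amendment), deontic closure gives O(¬log_out).
Premise 6 is O(review_certificate → log_out); contrapositively O(¬log_out → ¬review_certificate). Since O(¬log_out) holds, K gives O(¬review_certificate).
Premise 1 is O(¬review_certificate → delete_policy); since O(¬review_certificate), deontic closure gives O(delete_policy).
Premise 5 is O(¬validate_record → ¬delete_policy); contrapositively O(delete_policy → validate_record). Since O(delete_policy) holds, K gives O(validate_record).
Premises 4, 7 do not contribute to this derivation.
Hence validate_record is obligatory.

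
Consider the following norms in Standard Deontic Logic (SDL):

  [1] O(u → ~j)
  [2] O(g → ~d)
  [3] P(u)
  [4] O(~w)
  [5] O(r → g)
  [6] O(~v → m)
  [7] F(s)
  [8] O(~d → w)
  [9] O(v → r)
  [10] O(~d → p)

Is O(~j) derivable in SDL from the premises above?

No

Premise 1 is O(u → ~j), but O(u) is not derivable from the premises (the permission P(u) asserts only ~O(~u), not O(u)), so it does not yield O(~j).
No other premise forces O(~j). An ideal world satisfying every premise can still have ~j false, so O(~j) is not derivable.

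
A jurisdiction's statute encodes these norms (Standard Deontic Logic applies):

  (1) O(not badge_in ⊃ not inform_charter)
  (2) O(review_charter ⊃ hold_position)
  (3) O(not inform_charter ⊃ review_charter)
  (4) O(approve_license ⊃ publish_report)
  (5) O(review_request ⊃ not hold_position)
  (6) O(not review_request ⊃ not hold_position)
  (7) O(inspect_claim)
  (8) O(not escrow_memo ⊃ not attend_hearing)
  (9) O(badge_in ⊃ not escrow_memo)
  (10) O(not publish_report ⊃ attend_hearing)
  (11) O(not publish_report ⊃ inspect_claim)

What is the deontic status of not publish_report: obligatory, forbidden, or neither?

Forbidden

Premises 6 and 5 are O(not review_request ⊃ not hold_position) and O(review_request ⊃ not hold_position); every ideal world satisfies not review_request or review_request, so in either case not hold_position holds — hence O(not hold_position).
Premise 2 is O(review_charter ⊃ hold_position); contrapositively O(not hold_position ⊃ not review_charter). Since O(not hold_position) holds, K gives O(not review_charter).
Premise 3 is O(not inform_charter ⊃ review_charter); contrapositively O(not review_charter ⊃ inform_charter). Since O(not review_charter) holds, K gives O(inform_charter).
Premise 1 is O(not badge_in ⊃ not inform_charter); contrapositively O(inform_charter ⊃ badge_in). Since O(inform_charter) holds, K gives O(badge_in).
With premise 9, O(badge_in ⊃ not escrow_memo), the K-axiom yields O(not escrow_memo).
With premise 8, O(not escrow_memo ⊃ not attend_hearing), the K-axiom yields O(not attend_hearing).
The contrapositive of premise 10 (O(not publish_report ⊃ attend_hearing)) is O(not attend_hearing ⊃ publish_report), and O(not attend_hearing) is already established, so O(publish_report).
Premises 4, 7, 11 do not contribute to this derivation.
Thus O(publish_report), which is F(not publish_report): not publish_report is forbidden.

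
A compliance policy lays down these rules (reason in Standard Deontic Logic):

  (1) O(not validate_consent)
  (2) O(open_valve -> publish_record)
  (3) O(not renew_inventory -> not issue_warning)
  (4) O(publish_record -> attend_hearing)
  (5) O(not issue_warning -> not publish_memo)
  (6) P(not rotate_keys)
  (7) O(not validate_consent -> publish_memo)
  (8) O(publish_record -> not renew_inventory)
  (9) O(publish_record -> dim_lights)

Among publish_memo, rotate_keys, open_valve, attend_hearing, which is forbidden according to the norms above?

open_valve

Premise 1 gives O(not validate_consent).
With premise 7, O(not validate_consent -> publish_memo), the K-axiom yields O(publish_memo).
The contrapositive of premise 5 (O(not issue_warning -> not publish_memo)) is O(publish_memo -> issue_warning), and O(publish_memo) is already established, so O(issue_warning).
Premise 3, O(not renew_inventory -> not issue_warning), contraposes to O(issue_warning -> renew_inventory); with O(issue_warning) we get O(renew_inventory).
The contrapositive of premise 8 (O(publish_record -> not renew_inventory)) is O(renew_inventory -> not publish_record), and O(renew_inventory) is already established, so O(not publish_record).
Premise 2 is O(open_valve -> publish_record); contrapositively O(not publish_record -> not open_valve). Since O(not publish_record) holds, K gives O(not open_valve).
So O(not open_valve) holds, i.e. open_valve is forbidden. None of the other listed options is forbidden under the premises.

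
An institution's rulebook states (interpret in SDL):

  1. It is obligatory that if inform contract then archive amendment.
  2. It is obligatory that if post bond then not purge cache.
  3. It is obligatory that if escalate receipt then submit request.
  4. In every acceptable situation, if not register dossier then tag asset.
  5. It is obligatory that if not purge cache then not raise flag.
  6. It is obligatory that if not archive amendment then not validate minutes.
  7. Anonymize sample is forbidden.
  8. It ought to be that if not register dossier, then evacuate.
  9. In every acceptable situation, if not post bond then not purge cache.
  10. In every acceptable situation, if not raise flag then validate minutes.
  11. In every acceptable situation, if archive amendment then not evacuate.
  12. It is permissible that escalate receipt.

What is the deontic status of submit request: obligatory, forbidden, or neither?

Neither

Premise 3 is O(escalate_receipt → submit_request), but O(escalate_receipt) is not derivable from the premises (the permission P(escalate_receipt) asserts only ¬O(¬escalate_receipt), not O(escalate_receipt)), so it does not yield O(submit_request).
No premise or chain of K-axiom applications forces O(submit_request), and none forces O(¬submit_request). So submit_request is neither obligatory nor forbidden under these norms.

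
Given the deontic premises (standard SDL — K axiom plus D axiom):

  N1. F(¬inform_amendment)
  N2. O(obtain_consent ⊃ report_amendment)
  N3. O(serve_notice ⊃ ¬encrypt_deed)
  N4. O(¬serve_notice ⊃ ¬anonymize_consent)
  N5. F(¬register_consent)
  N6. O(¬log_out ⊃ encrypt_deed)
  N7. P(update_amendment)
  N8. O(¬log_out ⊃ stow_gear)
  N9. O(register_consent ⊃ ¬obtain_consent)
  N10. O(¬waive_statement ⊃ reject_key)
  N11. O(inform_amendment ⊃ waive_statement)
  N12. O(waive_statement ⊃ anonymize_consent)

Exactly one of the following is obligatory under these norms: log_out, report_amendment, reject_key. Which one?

Premise 1 is F(¬inform_amendment), i.e. O(inform_amendment).
Applying K to premise 11 (O(inform_amendment ⊃ waive_statement)) and O(inform_amendment) yields O(waive_statement).
With premise 12, O(waive_statement ⊃ anonymize_consent), the K-axiom yields O(anonymize_consent).
Premise 4, O(¬serve_notice ⊃ ¬anonymize_consent), contraposes to O(anonymize_consent ⊃ serve_notice); with O(anonymize_consent) we get O(serve_notice).
Applying K to premise 3 (O(serve_notice ⊃ ¬encrypt_deed)) and O(serve_notice) yields O(¬encrypt_deed).
Premise 6, O(¬log_out ⊃ encrypt_deed), contraposes to O(¬encrypt_deed ⊃ log_out); with O(¬encrypt_deed) we get O(log_out).
So O(log_out) holds — log_out is obligatory. None of the other listed options is made obligatory by any chain of premises.

log_out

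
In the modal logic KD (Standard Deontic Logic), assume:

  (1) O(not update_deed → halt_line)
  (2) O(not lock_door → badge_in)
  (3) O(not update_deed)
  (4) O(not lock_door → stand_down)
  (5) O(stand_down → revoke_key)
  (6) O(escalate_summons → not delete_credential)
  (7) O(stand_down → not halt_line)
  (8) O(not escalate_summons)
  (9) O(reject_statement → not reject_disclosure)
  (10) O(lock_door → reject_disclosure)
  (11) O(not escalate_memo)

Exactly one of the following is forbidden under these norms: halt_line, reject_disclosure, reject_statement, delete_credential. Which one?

From premise 3 we have O(not update_deed).
With premise 1, O(not update_deed → halt_line), the K-axiom yields O(halt_line).
Premise 7 is O(stand_down → not halt_line); contrapositively O(halt_line → not stand_down). Since O(halt_line) holds, K gives O(not stand_down).
Premise 4 is O(not lock_door → stand_down); contrapositively O(not stand_down → lock_door). Since O(not stand_down) holds, K gives O(lock_door).
With premise 10, O(lock_door → reject_disclosure), the K-axiom yields O(reject_disclosure).
The contrapositive of premise 9 (O(reject_statement → not reject_disclosure)) is O(reject_disclosure → not reject_statement), and O(reject_disclosure) is already established, so O(not reject_statement).
So O(not reject_statement) holds, i.e. reject_statement is forbidden. None of the other listed options is forbidden under the premises.

reject_statement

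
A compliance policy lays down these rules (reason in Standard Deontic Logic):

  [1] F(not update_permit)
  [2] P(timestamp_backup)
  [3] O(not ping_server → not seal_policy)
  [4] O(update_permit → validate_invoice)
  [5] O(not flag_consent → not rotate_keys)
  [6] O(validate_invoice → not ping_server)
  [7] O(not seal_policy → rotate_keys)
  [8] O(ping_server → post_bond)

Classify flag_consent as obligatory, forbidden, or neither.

Obligatory

F(not update_permit) at premise 1 means O(update_permit).
With premise 4, O(update_permit → validate_invoice), the K-axiom yields O(validate_invoice).
Applying K to premise 6 (O(validate_invoice → not ping_server)) and O(validate_invoice) yields O(not ping_server).
With premise 3, O(not ping_server → not seal_policy), the K-axiom yields O(not seal_policy).
Applying K to premise 7 (O(not seal_policy → rotate_keys)) and O(not seal_policy) yields O(rotate_keys).
The contrapositive of premise 5 (O(not flag_consent → not rotate_keys)) is O(rotate_keys → flag_consent), and O(rotate_keys) is already established, so O(flag_consent).
Premises 2, 8 do not contribute to this derivation.
Hence flag_consent is obligatory.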